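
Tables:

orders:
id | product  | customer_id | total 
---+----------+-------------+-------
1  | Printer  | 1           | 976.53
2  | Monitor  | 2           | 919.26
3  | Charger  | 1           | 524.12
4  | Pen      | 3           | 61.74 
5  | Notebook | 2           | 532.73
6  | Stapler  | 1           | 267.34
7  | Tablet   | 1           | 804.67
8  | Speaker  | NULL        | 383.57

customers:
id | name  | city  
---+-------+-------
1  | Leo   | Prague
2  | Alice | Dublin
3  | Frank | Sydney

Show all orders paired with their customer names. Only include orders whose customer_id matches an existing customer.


INNER JOIN keeps only orders rows whose customer_id matches an id in customers. Walk through each order:
  - order 1 (Printer): customer_id=1 -> matches Leo
  - order 2 (Monitor): customer_id=2 -> matches Alice
  - order 3 (Charger): customer_id=1 -> matches Leo
  - order 4 (Pen): customer_id=3 -> matches Frank
  - order 5 (Notebook): customer_id=2 -> matches Alice
  - order 6 (Stapler): customer_id=1 -> matches Leo
  - order 7 (Tablet): customer_id=1 -> matches Leo
  - order 8 (Speaker): customer_id=NULL, no match -> dropped
So 1 of 8 rows is dropped.

SQL:
SELECT a.product, b.name AS customer
FROM orders a
INNER JOIN customers b ON a.customer_id = b.id

Result:
product  | customer
---------+---------
Printer  | Leo     
Monitor  | Alice   
Charger  | Leo     
Pen      | Frank   
Notebook | Alice   
Stapler  | Leo     
Tablet   | Leo     


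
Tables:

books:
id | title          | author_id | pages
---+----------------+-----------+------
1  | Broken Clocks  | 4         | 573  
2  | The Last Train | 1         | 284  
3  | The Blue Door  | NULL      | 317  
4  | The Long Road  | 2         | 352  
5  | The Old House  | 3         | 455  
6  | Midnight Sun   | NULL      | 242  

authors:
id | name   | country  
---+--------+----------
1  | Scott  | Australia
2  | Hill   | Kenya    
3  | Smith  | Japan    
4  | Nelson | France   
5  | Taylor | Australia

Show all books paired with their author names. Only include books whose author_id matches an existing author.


INNER JOIN keeps only books rows whose author_id matches an id in authors. Walk through each book:
  - book 1 (Broken Clocks): author_id=4 -> matches Nelson
  - book 2 (The Last Train): author_id=1 -> matches Scott
  - book 3 (The Blue Door): author_id=NULL, no match -> dropped
  - book 4 (The Long Road): author_id=2 -> matches Hill
  - book 5 (The Old House): author_id=3 -> matches Smith
  - book 6 (Midnight Sun): author_id=NULL, no match -> dropped
So 2 of 6 rows are dropped.

SQL:
SELECT a.title, b.name AS author
FROM books a
INNER JOIN authors b ON a.author_id = b.id

Result:
title          | author
---------------+-------
Broken Clocks  | Nelson
The Last Train | Scott 
The Long Road  | Hill  
The Old House  | Smith 


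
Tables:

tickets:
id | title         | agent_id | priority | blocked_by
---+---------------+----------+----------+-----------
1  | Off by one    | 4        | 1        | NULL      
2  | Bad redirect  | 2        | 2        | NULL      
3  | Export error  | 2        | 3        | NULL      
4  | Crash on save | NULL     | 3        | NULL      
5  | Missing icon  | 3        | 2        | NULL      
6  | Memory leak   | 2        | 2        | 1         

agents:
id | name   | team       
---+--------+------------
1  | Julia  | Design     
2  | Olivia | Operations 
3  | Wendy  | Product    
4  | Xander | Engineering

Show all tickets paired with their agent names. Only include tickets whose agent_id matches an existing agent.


INNER JOIN keeps only tickets rows whose agent_id matches an id in agents. Walk through each ticket:
  - ticket 1 (Off by one): agent_id=4 -> matches Xander
  - ticket 2 (Bad redirect): agent_id=2 -> matches Olivia
  - ticket 3 (Export error): agent_id=2 -> matches Olivia
  - ticket 4 (Crash on save): agent_id=NULL, no match -> dropped
  - ticket 5 (Missing icon): agent_id=3 -> matches Wendy
  - ticket 6 (Memory leak): agent_id=2 -> matches Olivia
So 1 of 6 rows is dropped.

SQL:
SELECT a.title, b.name AS agent
FROM tickets a
INNER JOIN agents b ON a.agent_id = b.id

Result:
title        | agent 
-------------+-------
Off by one   | Xander
Bad redirect | Olivia
Export error | Olivia
Missing icon | Wendy 
Memory leak  | Olivia


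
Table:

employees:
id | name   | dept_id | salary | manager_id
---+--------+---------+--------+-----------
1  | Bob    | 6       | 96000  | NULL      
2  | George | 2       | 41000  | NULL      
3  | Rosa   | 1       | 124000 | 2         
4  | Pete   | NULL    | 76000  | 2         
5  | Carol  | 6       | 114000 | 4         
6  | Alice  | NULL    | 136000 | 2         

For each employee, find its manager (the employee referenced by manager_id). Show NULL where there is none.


This is a self-join: employees is joined to a second copy of itself, matching each row's manager_id to another row's id. Use LEFT JOIN so rows with manager_id=NULL are kept.
  - employee 1 (Bob): manager_id=NULL -> NULL
  - employee 2 (George): manager_id=NULL -> NULL
  - employee 3 (Rosa): manager_id=2 -> George
  - employee 4 (Pete): manager_id=2 -> George
  - employee 5 (Carol): manager_id=4 -> Pete
  - employee 6 (Alice): manager_id=2 -> George

SQL:
SELECT a.name AS item, b.name AS manager
FROM employees a
LEFT JOIN employees b ON a.manager_id = b.id

Result:
item   | manager
-------+--------
Bob    | NULL   
George | NULL   
Rosa   | George 
Pete   | George 
Carol  | Pete   
Alice  | George 


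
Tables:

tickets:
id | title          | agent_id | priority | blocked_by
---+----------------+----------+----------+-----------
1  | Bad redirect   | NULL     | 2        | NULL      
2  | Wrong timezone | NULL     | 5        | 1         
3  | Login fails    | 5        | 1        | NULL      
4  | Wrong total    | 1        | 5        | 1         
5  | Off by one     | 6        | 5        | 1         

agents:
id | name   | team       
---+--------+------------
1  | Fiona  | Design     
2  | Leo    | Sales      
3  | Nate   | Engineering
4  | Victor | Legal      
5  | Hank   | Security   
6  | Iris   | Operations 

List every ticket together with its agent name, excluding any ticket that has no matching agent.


INNER JOIN keeps only tickets rows whose agent_id matches an id in agents. Walk through each ticket:
  - ticket 1 (Bad redirect): agent_id=NULL, no match -> dropped
  - ticket 2 (Wrong timezone): agent_id=NULL, no match -> dropped
  - ticket 3 (Login fails): agent_id=5 -> matches Hank
  - ticket 4 (Wrong total): agent_id=1 -> matches Fiona
  - ticket 5 (Off by one): agent_id=6 -> matches Iris
So 2 of 5 rows are dropped.

SQL:
SELECT a.title, b.name AS agent
FROM tickets a
INNER JOIN agents b ON a.agent_id = b.id

Result:
title       | agent
------------+------
Login fails | Hank 
Wrong total | Fiona
Off by one  | Iris 


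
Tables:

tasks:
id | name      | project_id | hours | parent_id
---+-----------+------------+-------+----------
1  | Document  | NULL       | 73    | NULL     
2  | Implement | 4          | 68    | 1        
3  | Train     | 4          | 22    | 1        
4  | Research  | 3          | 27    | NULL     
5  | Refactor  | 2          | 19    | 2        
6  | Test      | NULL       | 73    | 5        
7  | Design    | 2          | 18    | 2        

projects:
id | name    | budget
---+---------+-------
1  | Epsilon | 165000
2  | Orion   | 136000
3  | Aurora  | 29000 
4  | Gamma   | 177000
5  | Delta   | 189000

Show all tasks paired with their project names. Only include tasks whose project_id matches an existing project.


INNER JOIN keeps only tasks rows whose project_id matches an id in projects. Walk through each task:
  - task 1 (Document): project_id=NULL, no match -> dropped
  - task 2 (Implement): project_id=4 -> matches Gamma
  - task 3 (Train): project_id=4 -> matches Gamma
  - task 4 (Research): project_id=3 -> matches Aurora
  - task 5 (Refactor): project_id=2 -> matches Orion
  - task 6 (Test): project_id=NULL, no match -> dropped
  - task 7 (Design): project_id=2 -> matches Orion
So 2 of 7 rows are dropped.

SQL:
SELECT a.name, b.name AS project
FROM tasks a
INNER JOIN projects b ON a.project_id = b.id

Result:
name      | project
----------+--------
Implement | Gamma  
Train     | Gamma  
Research  | Aurora 
Refactor  | Orion  
Design    | Orion  


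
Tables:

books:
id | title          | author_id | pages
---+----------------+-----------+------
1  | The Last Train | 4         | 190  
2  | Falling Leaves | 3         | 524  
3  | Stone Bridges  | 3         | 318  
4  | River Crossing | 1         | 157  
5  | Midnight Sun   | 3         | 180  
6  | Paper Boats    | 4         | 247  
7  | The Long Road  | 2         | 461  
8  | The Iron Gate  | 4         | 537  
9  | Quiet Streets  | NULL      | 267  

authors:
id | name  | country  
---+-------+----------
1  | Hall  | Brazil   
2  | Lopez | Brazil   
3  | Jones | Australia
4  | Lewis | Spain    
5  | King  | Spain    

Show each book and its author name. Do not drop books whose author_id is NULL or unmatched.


LEFT JOIN keeps every row from books (the left table); where author_id has no match in authors, the author columns become NULL. Walk through each book:
  - book 1 (The Last Train): author_id=4 -> matches Lewis
  - book 2 (Falling Leaves): author_id=3 -> matches Jones
  - book 3 (Stone Bridges): author_id=3 -> matches Jones
  - book 4 (River Crossing): author_id=1 -> matches Hall
  - book 5 (Midnight Sun): author_id=3 -> matches Jones
  - book 6 (Paper Boats): author_id=4 -> matches Lewis
  - book 7 (The Long Road): author_id=2 -> matches Lopez
  - book 8 (The Iron Gate): author_id=4 -> matches Lewis
  - book 9 (Quiet Streets): author_id=NULL, no match -> kept with NULL
All 9 rows appear; 1 has NULL author.

SQL:
SELECT a.title, b.name AS author
FROM books a
LEFT JOIN authors b ON a.author_id = b.id

Result:
title          | author
---------------+-------
The Last Train | Lewis 
Falling Leaves | Jones 
Stone Bridges  | Jones 
River Crossing | Hall  
Midnight Sun   | Jones 
Paper Boats    | Lewis 
The Long Road  | Lopez 
The Iron Gate  | Lewis 
Quiet Streets  | NULL  


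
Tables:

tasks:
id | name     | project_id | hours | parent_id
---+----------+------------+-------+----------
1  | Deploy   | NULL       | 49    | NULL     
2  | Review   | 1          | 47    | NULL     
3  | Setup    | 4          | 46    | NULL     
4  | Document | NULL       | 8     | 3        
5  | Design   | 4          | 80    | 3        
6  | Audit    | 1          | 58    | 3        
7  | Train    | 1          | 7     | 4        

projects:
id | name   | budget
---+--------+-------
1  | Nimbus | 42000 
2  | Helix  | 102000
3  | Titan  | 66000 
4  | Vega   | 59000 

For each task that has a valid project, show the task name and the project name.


INNER JOIN keeps only tasks rows whose project_id matches an id in projects. Walk through each task:
  - task 1 (Deploy): project_id=NULL, no match -> dropped
  - task 2 (Review): project_id=1 -> matches Nimbus
  - task 3 (Setup): project_id=4 -> matches Vega
  - task 4 (Document): project_id=NULL, no match -> dropped
  - task 5 (Design): project_id=4 -> matches Vega
  - task 6 (Audit): project_id=1 -> matches Nimbus
  - task 7 (Train): project_id=1 -> matches Nimbus
So 2 of 7 rows are dropped.

SQL:
SELECT a.name, b.name AS project
FROM tasks a
INNER JOIN projects b ON a.project_id = b.id

Result:
name   | project
-------+--------
Review | Nimbus 
Setup  | Vega   
Design | Vega   
Audit  | Nimbus 
Train  | Nimbus 


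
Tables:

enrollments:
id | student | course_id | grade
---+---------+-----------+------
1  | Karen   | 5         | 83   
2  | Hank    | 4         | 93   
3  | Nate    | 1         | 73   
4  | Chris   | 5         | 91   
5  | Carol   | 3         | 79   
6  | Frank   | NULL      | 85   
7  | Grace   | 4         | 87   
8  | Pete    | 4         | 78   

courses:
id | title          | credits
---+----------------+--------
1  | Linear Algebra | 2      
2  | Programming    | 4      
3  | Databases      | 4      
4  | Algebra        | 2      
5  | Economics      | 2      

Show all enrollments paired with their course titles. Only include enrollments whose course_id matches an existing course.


INNER JOIN keeps only enrollments rows whose course_id matches an id in courses. Walk through each enrollment:
  - enrollment 1 (Karen): course_id=5 -> matches Economics
  - enrollment 2 (Hank): course_id=4 -> matches Algebra
  - enrollment 3 (Nate): course_id=1 -> matches Linear Algebra
  - enrollment 4 (Chris): course_id=5 -> matches Economics
  - enrollment 5 (Carol): course_id=3 -> matches Databases
  - enrollment 6 (Frank): course_id=NULL, no match -> dropped
  - enrollment 7 (Grace): course_id=4 -> matches Algebra
  - enrollment 8 (Pete): course_id=4 -> matches Algebra
So 1 of 8 rows is dropped.

SQL:
SELECT a.student, b.title AS course
FROM enrollments a
INNER JOIN courses b ON a.course_id = b.id

Result:
student | course        
--------+---------------
Karen   | Economics     
Hank    | Algebra       
Nate    | Linear Algebra
Chris   | Economics     
Carol   | Databases     
Grace   | Algebra       
Pete    | Algebra       


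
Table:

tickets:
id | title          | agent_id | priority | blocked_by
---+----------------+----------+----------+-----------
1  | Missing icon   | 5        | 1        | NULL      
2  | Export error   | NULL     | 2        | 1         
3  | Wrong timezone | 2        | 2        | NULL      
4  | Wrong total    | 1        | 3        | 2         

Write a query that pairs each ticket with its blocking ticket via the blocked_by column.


This is a self-join: tickets is joined to a second copy of itself, matching each row's blocked_by to another row's id. Use LEFT JOIN so rows with blocked_by=NULL are kept.
  - ticket 1 (Missing icon): blocked_by=NULL -> NULL
  - ticket 2 (Export error): blocked_by=1 -> Missing icon
  - ticket 3 (Wrong timezone): blocked_by=NULL -> NULL
  - ticket 4 (Wrong total): blocked_by=2 -> Export error

SQL:
SELECT a.title AS item, b.title AS blocked_by
FROM tickets a
LEFT JOIN tickets b ON a.blocked_by = b.id

Result:
item           | blocked_by  
---------------+-------------
Missing icon   | NULL        
Export error   | Missing icon
Wrong timezone | NULL        
Wrong total    | Export error


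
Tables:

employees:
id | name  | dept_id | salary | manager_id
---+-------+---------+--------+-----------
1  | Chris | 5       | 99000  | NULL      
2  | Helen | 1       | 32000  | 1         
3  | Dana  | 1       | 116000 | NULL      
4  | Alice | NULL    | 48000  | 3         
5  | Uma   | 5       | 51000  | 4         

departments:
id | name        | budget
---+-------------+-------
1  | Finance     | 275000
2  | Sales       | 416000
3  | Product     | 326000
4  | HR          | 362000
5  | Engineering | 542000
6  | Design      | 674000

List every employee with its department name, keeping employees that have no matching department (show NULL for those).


LEFT JOIN keeps every row from employees (the left table); where dept_id has no match in departments, the department columns become NULL. Walk through each employee:
  - employee 1 (Chris): dept_id=5 -> matches Engineering
  - employee 2 (Helen): dept_id=1 -> matches Finance
  - employee 3 (Dana): dept_id=1 -> matches Finance
  - employee 4 (Alice): dept_id=NULL, no match -> kept with NULL
  - employee 5 (Uma): dept_id=5 -> matches Engineering
All 5 rows appear; 1 has NULL department.

SQL:
SELECT a.name, b.name AS department
FROM employees a
LEFT JOIN departments b ON a.dept_id = b.id

Result:
name  | department 
------+------------
Chris | Engineering
Helen | Finance    
Dana  | Finance    
Alice | NULL       
Uma   | Engineering


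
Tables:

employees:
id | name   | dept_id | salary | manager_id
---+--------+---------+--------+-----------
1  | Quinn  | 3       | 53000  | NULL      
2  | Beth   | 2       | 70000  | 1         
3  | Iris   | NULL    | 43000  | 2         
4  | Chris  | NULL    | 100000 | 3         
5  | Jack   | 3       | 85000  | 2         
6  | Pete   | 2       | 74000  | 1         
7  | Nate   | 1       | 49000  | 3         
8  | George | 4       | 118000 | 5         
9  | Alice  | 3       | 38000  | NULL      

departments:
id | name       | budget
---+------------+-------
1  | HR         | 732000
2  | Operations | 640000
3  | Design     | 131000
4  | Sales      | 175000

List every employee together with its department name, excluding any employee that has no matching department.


INNER JOIN keeps only employees rows whose dept_id matches an id in departments. Walk through each employee:
  - employee 1 (Quinn): dept_id=3 -> matches Design
  - employee 2 (Beth): dept_id=2 -> matches Operations
  - employee 3 (Iris): dept_id=NULL, no match -> dropped
  - employee 4 (Chris): dept_id=NULL, no match -> dropped
  - employee 5 (Jack): dept_id=3 -> matches Design
  - employee 6 (Pete): dept_id=2 -> matches Operations
  - employee 7 (Nate): dept_id=1 -> matches HR
  - employee 8 (George): dept_id=4 -> matches Sales
  - employee 9 (Alice): dept_id=3 -> matches Design
So 2 of 9 rows are dropped.

SQL:
SELECT a.name, b.name AS department
FROM employees a
INNER JOIN departments b ON a.dept_id = b.id

Result:
name   | department
-------+-----------
Quinn  | Design    
Beth   | Operations
Jack   | Design    
Pete   | Operations
Nate   | HR        
George | Sales     
Alice  | Design    


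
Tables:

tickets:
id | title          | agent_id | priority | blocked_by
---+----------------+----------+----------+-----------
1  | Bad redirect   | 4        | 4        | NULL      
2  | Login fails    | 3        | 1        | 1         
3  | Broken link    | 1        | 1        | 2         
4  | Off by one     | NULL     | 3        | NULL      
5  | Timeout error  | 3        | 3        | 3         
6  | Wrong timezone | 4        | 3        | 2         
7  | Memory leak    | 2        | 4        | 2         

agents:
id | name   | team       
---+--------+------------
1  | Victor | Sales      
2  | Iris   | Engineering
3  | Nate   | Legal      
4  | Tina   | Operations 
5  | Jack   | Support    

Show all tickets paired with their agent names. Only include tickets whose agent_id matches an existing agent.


INNER JOIN keeps only tickets rows whose agent_id matches an id in agents. Walk through each ticket:
  - ticket 1 (Bad redirect): agent_id=4 -> matches Tina
  - ticket 2 (Login fails): agent_id=3 -> matches Nate
  - ticket 3 (Broken link): agent_id=1 -> matches Victor
  - ticket 4 (Off by one): agent_id=NULL, no match -> dropped
  - ticket 5 (Timeout error): agent_id=3 -> matches Nate
  - ticket 6 (Wrong timezone): agent_id=4 -> matches Tina
  - ticket 7 (Memory leak): agent_id=2 -> matches Iris
So 1 of 7 rows is dropped.

SQL:
SELECT a.title, b.name AS agent
FROM tickets a
INNER JOIN agents b ON a.agent_id = b.id

Result:
title          | agent 
---------------+-------
Bad redirect   | Tina  
Login fails    | Nate  
Broken link    | Victor
Timeout error  | Nate  
Wrong timezone | Tina  
Memory leak    | Iris  


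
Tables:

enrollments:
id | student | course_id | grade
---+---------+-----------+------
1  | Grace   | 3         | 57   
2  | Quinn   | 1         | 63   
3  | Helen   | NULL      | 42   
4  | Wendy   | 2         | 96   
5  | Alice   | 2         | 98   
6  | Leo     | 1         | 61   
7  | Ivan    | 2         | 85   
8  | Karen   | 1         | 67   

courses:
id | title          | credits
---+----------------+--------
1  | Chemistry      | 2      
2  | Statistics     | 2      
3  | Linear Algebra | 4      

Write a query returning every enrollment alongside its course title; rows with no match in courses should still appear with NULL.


LEFT JOIN keeps every row from enrollments (the left table); where course_id has no match in courses, the course columns become NULL. Walk through each enrollment:
  - enrollment 1 (Grace): course_id=3 -> matches Linear Algebra
  - enrollment 2 (Quinn): course_id=1 -> matches Chemistry
  - enrollment 3 (Helen): course_id=NULL, no match -> kept with NULL
  - enrollment 4 (Wendy): course_id=2 -> matches Statistics
  - enrollment 5 (Alice): course_id=2 -> matches Statistics
  - enrollment 6 (Leo): course_id=1 -> matches Chemistry
  - enrollment 7 (Ivan): course_id=2 -> matches Statistics
  - enrollment 8 (Karen): course_id=1 -> matches Chemistry
All 8 rows appear; 1 has NULL course.

SQL:
SELECT a.student, b.title AS course
FROM enrollments a
LEFT JOIN courses b ON a.course_id = b.id

Result:
student | course        
--------+---------------
Grace   | Linear Algebra
Quinn   | Chemistry     
Helen   | NULL          
Wendy   | Statistics    
Alice   | Statistics    
Leo     | Chemistry     
Ivan    | Statistics    
Karen   | Chemistry     


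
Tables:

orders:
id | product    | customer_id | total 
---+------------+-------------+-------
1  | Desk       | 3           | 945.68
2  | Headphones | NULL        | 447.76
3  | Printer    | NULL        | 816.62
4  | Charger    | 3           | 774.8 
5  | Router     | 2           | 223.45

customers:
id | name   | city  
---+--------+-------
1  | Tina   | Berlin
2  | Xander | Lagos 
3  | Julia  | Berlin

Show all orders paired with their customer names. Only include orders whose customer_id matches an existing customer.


INNER JOIN keeps only orders rows whose customer_id matches an id in customers. Walk through each order:
  - order 1 (Desk): customer_id=3 -> matches Julia
  - order 2 (Headphones): customer_id=NULL, no match -> dropped
  - order 3 (Printer): customer_id=NULL, no match -> dropped
  - order 4 (Charger): customer_id=3 -> matches Julia
  - order 5 (Router): customer_id=2 -> matches Xander
So 2 of 5 rows are dropped.

SQL:
SELECT a.product, b.name AS customer
FROM orders a
INNER JOIN customers b ON a.customer_id = b.id

Result:
product | customer
--------+---------
Desk    | Julia   
Charger | Julia   
Router  | Xander  


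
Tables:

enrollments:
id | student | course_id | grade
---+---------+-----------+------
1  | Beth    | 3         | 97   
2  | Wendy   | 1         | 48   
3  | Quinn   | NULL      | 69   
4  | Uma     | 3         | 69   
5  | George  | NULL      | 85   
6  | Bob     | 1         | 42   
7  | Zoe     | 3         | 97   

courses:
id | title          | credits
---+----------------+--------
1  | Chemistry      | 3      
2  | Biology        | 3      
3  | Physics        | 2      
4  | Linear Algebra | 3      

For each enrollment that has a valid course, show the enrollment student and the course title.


INNER JOIN keeps only enrollments rows whose course_id matches an id in courses. Walk through each enrollment:
  - enrollment 1 (Beth): course_id=3 -> matches Physics
  - enrollment 2 (Wendy): course_id=1 -> matches Chemistry
  - enrollment 3 (Quinn): course_id=NULL, no match -> dropped
  - enrollment 4 (Uma): course_id=3 -> matches Physics
  - enrollment 5 (George): course_id=NULL, no match -> dropped
  - enrollment 6 (Bob): course_id=1 -> matches Chemistry
  - enrollment 7 (Zoe): course_id=3 -> matches Physics
So 2 of 7 rows are dropped.

SQL:
SELECT a.student, b.title AS course
FROM enrollments a
INNER JOIN courses b ON a.course_id = b.id

Result:
student | course   
--------+----------
Beth    | Physics  
Wendy   | Chemistry
Uma     | Physics  
Bob     | Chemistry
Zoe     | Physics  


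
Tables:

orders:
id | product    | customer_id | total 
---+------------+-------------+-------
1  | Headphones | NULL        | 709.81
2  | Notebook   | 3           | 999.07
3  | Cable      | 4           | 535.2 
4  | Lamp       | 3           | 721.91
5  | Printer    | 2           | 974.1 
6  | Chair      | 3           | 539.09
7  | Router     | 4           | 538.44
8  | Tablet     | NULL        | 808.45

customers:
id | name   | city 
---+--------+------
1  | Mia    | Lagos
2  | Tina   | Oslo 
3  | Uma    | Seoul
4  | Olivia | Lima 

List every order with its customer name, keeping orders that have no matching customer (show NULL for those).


LEFT JOIN keeps every row from orders (the left table); where customer_id has no match in customers, the customer columns become NULL. Walk through each order:
  - order 1 (Headphones): customer_id=NULL, no match -> kept with NULL
  - order 2 (Notebook): customer_id=3 -> matches Uma
  - order 3 (Cable): customer_id=4 -> matches Olivia
  - order 4 (Lamp): customer_id=3 -> matches Uma
  - order 5 (Printer): customer_id=2 -> matches Tina
  - order 6 (Chair): customer_id=3 -> matches Uma
  - order 7 (Router): customer_id=4 -> matches Olivia
  - order 8 (Tablet): customer_id=NULL, no match -> kept with NULL
All 8 rows appear; 2 have NULL customer.

SQL:
SELECT a.product, b.name AS customer
FROM orders a
LEFT JOIN customers b ON a.customer_id = b.id

Result:
product    | customer
-----------+---------
Headphones | NULL    
Notebook   | Uma     
Cable      | Olivia  
Lamp       | Uma     
Printer    | Tina    
Chair      | Uma     
Router     | Olivia  
Tablet     | NULL    


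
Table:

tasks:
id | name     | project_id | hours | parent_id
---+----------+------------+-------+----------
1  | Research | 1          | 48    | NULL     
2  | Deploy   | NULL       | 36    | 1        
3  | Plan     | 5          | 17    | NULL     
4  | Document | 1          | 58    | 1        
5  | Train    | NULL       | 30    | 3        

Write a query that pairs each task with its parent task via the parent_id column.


This is a self-join: tasks is joined to a second copy of itself, matching each row's parent_id to another row's id. Use LEFT JOIN so rows with parent_id=NULL are kept.
  - task 1 (Research): parent_id=NULL -> NULL
  - task 2 (Deploy): parent_id=1 -> Research
  - task 3 (Plan): parent_id=NULL -> NULL
  - task 4 (Document): parent_id=1 -> Research
  - task 5 (Train): parent_id=3 -> Plan

SQL:
SELECT a.name AS item, b.name AS parent
FROM tasks a
LEFT JOIN tasks b ON a.parent_id = b.id

Result:
item     | parent  
---------+---------
Research | NULL    
Deploy   | Research
Plan     | NULL    
Document | Research
Train    | Plan    


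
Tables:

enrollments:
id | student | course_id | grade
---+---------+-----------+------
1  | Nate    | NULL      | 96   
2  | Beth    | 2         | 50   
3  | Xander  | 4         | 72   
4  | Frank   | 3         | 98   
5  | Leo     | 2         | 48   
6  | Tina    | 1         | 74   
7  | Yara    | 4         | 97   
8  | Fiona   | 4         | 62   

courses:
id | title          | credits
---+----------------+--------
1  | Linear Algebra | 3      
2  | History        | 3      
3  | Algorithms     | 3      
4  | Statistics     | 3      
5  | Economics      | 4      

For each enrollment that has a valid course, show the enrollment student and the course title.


INNER JOIN keeps only enrollments rows whose course_id matches an id in courses. Walk through each enrollment:
  - enrollment 1 (Nate): course_id=NULL, no match -> dropped
  - enrollment 2 (Beth): course_id=2 -> matches History
  - enrollment 3 (Xander): course_id=4 -> matches Statistics
  - enrollment 4 (Frank): course_id=3 -> matches Algorithms
  - enrollment 5 (Leo): course_id=2 -> matches History
  - enrollment 6 (Tina): course_id=1 -> matches Linear Algebra
  - enrollment 7 (Yara): course_id=4 -> matches Statistics
  - enrollment 8 (Fiona): course_id=4 -> matches Statistics
So 1 of 8 rows is dropped.

SQL:
SELECT a.student, b.title AS course
FROM enrollments a
INNER JOIN courses b ON a.course_id = b.id

Result:
student | course        
--------+---------------
Beth    | History       
Xander  | Statistics    
Frank   | Algorithms    
Leo     | History       
Tina    | Linear Algebra
Yara    | Statistics    
Fiona   | Statistics    


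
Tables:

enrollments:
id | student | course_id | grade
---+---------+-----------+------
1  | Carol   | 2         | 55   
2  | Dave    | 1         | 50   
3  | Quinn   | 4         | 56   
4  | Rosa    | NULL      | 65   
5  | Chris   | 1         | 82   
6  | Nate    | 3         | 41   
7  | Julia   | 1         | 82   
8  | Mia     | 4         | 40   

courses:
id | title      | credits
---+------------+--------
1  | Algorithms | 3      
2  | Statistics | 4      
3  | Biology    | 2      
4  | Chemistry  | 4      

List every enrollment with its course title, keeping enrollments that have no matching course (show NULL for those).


LEFT JOIN keeps every row from enrollments (the left table); where course_id has no match in courses, the course columns become NULL. Walk through each enrollment:
  - enrollment 1 (Carol): course_id=2 -> matches Statistics
  - enrollment 2 (Dave): course_id=1 -> matches Algorithms
  - enrollment 3 (Quinn): course_id=4 -> matches Chemistry
  - enrollment 4 (Rosa): course_id=NULL, no match -> kept with NULL
  - enrollment 5 (Chris): course_id=1 -> matches Algorithms
  - enrollment 6 (Nate): course_id=3 -> matches Biology
  - enrollment 7 (Julia): course_id=1 -> matches Algorithms
  - enrollment 8 (Mia): course_id=4 -> matches Chemistry
All 8 rows appear; 1 has NULL course.

SQL:
SELECT a.student, b.title AS course
FROM enrollments a
LEFT JOIN courses b ON a.course_id = b.id

Result:
student | course    
--------+-----------
Carol   | Statistics
Dave    | Algorithms
Quinn   | Chemistry 
Rosa    | NULL      
Chris   | Algorithms
Nate    | Biology   
Julia   | Algorithms
Mia     | Chemistry 


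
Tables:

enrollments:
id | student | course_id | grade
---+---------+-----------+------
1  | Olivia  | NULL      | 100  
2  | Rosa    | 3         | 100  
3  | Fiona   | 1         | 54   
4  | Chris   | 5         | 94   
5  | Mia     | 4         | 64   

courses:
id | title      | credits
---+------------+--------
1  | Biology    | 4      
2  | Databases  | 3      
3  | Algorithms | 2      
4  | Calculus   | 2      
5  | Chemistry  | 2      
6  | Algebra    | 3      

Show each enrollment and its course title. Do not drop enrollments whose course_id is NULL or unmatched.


LEFT JOIN keeps every row from enrollments (the left table); where course_id has no match in courses, the course columns become NULL. Walk through each enrollment:
  - enrollment 1 (Olivia): course_id=NULL, no match -> kept with NULL
  - enrollment 2 (Rosa): course_id=3 -> matches Algorithms
  - enrollment 3 (Fiona): course_id=1 -> matches Biology
  - enrollment 4 (Chris): course_id=5 -> matches Chemistry
  - enrollment 5 (Mia): course_id=4 -> matches Calculus
All 5 rows appear; 1 has NULL course.

SQL:
SELECT a.student, b.title AS course
FROM enrollments a
LEFT JOIN courses b ON a.course_id = b.id

Result:
student | course    
--------+-----------
Olivia  | NULL      
Rosa    | Algorithms
Fiona   | Biology   
Chris   | Chemistry 
Mia     | Calculus  


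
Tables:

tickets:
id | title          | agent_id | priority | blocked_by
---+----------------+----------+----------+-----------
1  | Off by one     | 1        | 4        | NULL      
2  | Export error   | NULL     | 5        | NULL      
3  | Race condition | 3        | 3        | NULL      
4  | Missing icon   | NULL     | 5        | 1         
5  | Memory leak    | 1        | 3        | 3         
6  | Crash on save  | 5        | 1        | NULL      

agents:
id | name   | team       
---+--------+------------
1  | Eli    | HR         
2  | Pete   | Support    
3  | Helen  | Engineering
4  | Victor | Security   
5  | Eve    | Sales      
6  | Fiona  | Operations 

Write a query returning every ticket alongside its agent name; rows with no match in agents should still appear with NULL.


LEFT JOIN keeps every row from tickets (the left table); where agent_id has no match in agents, the agent columns become NULL. Walk through each ticket:
  - ticket 1 (Off by one): agent_id=1 -> matches Eli
  - ticket 2 (Export error): agent_id=NULL, no match -> kept with NULL
  - ticket 3 (Race condition): agent_id=3 -> matches Helen
  - ticket 4 (Missing icon): agent_id=NULL, no match -> kept with NULL
  - ticket 5 (Memory leak): agent_id=1 -> matches Eli
  - ticket 6 (Crash on save): agent_id=5 -> matches Eve
All 6 rows appear; 2 have NULL agent.

SQL:
SELECT a.title, b.name AS agent
FROM tickets a
LEFT JOIN agents b ON a.agent_id = b.id

Result:
title          | agent
---------------+------
Off by one     | Eli  
Export error   | NULL 
Race condition | Helen
Missing icon   | NULL 
Memory leak    | Eli  
Crash on save  | Eve  


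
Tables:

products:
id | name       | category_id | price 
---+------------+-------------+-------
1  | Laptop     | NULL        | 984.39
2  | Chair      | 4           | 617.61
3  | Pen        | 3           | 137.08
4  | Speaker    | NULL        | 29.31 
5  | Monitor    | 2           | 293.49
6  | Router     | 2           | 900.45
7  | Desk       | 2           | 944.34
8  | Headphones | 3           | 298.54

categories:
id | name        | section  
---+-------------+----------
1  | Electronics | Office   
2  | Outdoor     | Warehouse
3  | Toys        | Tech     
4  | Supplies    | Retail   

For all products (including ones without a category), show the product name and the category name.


LEFT JOIN keeps every row from products (the left table); where category_id has no match in categories, the category columns become NULL. Walk through each product:
  - product 1 (Laptop): category_id=NULL, no match -> kept with NULL
  - product 2 (Chair): category_id=4 -> matches Supplies
  - product 3 (Pen): category_id=3 -> matches Toys
  - product 4 (Speaker): category_id=NULL, no match -> kept with NULL
  - product 5 (Monitor): category_id=2 -> matches Outdoor
  - product 6 (Router): category_id=2 -> matches Outdoor
  - product 7 (Desk): category_id=2 -> matches Outdoor
  - product 8 (Headphones): category_id=3 -> matches Toys
All 8 rows appear; 2 have NULL category.

SQL:
SELECT a.name, b.name AS category
FROM products a
LEFT JOIN categories b ON a.category_id = b.id

Result:
name       | category
-----------+---------
Laptop     | NULL    
Chair      | Supplies
Pen        | Toys    
Speaker    | NULL    
Monitor    | Outdoor 
Router     | Outdoor 
Desk       | Outdoor 
Headphones | Toys    


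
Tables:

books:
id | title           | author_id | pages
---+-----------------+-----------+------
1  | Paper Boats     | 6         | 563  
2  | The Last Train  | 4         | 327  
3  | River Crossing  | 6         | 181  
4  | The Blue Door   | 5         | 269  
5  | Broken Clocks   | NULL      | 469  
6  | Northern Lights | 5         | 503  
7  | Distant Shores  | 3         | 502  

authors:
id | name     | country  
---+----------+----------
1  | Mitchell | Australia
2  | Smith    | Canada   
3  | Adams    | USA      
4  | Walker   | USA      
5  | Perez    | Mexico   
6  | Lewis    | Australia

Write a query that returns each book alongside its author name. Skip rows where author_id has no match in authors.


INNER JOIN keeps only books rows whose author_id matches an id in authors. Walk through each book:
  - book 1 (Paper Boats): author_id=6 -> matches Lewis
  - book 2 (The Last Train): author_id=4 -> matches Walker
  - book 3 (River Crossing): author_id=6 -> matches Lewis
  - book 4 (The Blue Door): author_id=5 -> matches Perez
  - book 5 (Broken Clocks): author_id=NULL, no match -> dropped
  - book 6 (Northern Lights): author_id=5 -> matches Perez
  - book 7 (Distant Shores): author_id=3 -> matches Adams
So 1 of 7 rows is dropped.

SQL:
SELECT a.title, b.name AS author
FROM books a
INNER JOIN authors b ON a.author_id = b.id

Result:
title           | author
----------------+-------
Paper Boats     | Lewis 
The Last Train  | Walker
River Crossing  | Lewis 
The Blue Door   | Perez 
Northern Lights | Perez 
Distant Shores  | Adams 


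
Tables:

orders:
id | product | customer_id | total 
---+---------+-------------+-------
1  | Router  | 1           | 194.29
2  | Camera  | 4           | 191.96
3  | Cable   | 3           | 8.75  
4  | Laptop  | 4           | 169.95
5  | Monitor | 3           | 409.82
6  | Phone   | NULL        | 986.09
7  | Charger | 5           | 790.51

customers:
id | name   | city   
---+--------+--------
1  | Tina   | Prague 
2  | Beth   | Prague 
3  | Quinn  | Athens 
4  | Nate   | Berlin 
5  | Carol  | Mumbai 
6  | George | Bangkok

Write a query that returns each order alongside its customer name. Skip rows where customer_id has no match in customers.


INNER JOIN keeps only orders rows whose customer_id matches an id in customers. Walk through each order:
  - order 1 (Router): customer_id=1 -> matches Tina
  - order 2 (Camera): customer_id=4 -> matches Nate
  - order 3 (Cable): customer_id=3 -> matches Quinn
  - order 4 (Laptop): customer_id=4 -> matches Nate
  - order 5 (Monitor): customer_id=3 -> matches Quinn
  - order 6 (Phone): customer_id=NULL, no match -> dropped
  - order 7 (Charger): customer_id=5 -> matches Carol
So 1 of 7 rows is dropped.

SQL:
SELECT a.product, b.name AS customer
FROM orders a
INNER JOIN customers b ON a.customer_id = b.id

Result:
product | customer
--------+---------
Router  | Tina    
Camera  | Nate    
Cable   | Quinn   
Laptop  | Nate    
Monitor | Quinn   
Charger | Carol   


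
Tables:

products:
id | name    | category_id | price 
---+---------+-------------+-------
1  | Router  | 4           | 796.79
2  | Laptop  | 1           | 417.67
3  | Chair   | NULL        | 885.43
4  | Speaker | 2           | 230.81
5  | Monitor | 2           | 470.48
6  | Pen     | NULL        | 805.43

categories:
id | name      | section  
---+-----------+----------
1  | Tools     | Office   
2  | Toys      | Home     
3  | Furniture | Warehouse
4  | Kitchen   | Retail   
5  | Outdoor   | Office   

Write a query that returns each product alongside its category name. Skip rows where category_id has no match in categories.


INNER JOIN keeps only products rows whose category_id matches an id in categories. Walk through each product:
  - product 1 (Router): category_id=4 -> matches Kitchen
  - product 2 (Laptop): category_id=1 -> matches Tools
  - product 3 (Chair): category_id=NULL, no match -> dropped
  - product 4 (Speaker): category_id=2 -> matches Toys
  - product 5 (Monitor): category_id=2 -> matches Toys
  - product 6 (Pen): category_id=NULL, no match -> dropped
So 2 of 6 rows are dropped.

SQL:
SELECT a.name, b.name AS category
FROM products a
INNER JOIN categories b ON a.category_id = b.id

Result:
name    | category
--------+---------
Router  | Kitchen 
Laptop  | Tools   
Speaker | Toys    
Monitor | Toys    


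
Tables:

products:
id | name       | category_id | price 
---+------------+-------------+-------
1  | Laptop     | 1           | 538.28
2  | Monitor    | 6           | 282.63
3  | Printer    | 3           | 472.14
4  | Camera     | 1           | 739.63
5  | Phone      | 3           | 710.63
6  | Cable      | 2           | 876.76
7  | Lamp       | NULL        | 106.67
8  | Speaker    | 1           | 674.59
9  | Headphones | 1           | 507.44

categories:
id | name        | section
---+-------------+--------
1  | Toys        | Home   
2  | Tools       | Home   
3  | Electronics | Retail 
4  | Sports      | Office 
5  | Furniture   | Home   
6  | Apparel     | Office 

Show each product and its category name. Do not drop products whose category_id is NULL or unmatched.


LEFT JOIN keeps every row from products (the left table); where category_id has no match in categories, the category columns become NULL. Walk through each product:
  - product 1 (Laptop): category_id=1 -> matches Toys
  - product 2 (Monitor): category_id=6 -> matches Apparel
  - product 3 (Printer): category_id=3 -> matches Electronics
  - product 4 (Camera): category_id=1 -> matches Toys
  - product 5 (Phone): category_id=3 -> matches Electronics
  - product 6 (Cable): category_id=2 -> matches Tools
  - product 7 (Lamp): category_id=NULL, no match -> kept with NULL
  - product 8 (Speaker): category_id=1 -> matches Toys
  - product 9 (Headphones): category_id=1 -> matches Toys
All 9 rows appear; 1 has NULL category.

SQL:
SELECT a.name, b.name AS category
FROM products a
LEFT JOIN categories b ON a.category_id = b.id

Result:
name       | category   
-----------+------------
Laptop     | Toys       
Monitor    | Apparel    
Printer    | Electronics
Camera     | Toys       
Phone      | Electronics
Cable      | Tools      
Lamp       | NULL       
Speaker    | Toys       
Headphones | Toys       


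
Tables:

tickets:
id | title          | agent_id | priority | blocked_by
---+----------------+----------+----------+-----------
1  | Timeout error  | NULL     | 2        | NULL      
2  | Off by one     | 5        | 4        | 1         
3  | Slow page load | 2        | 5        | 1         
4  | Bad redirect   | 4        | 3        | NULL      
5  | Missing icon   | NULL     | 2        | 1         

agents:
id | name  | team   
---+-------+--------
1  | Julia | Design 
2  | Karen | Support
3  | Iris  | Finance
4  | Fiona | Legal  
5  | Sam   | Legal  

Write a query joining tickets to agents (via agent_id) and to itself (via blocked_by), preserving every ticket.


Two LEFT JOINs from the same base table tickets: one to agents via agent_id, one to tickets itself via blocked_by. Both are LEFT so every ticket is preserved.
Match against agents:
  - ticket 1 (Timeout error): agent_id=NULL, no match -> kept with NULL
  - ticket 2 (Off by one): agent_id=5 -> matches Sam
  - ticket 3 (Slow page load): agent_id=2 -> matches Karen
  - ticket 4 (Bad redirect): agent_id=4 -> matches Fiona
  - ticket 5 (Missing icon): agent_id=NULL, no match -> kept with NULL
Match against tickets (self):
  - ticket 1 (Timeout error): blocked_by=NULL -> NULL
  - ticket 2 (Off by one): blocked_by=1 -> Timeout error
  - ticket 3 (Slow page load): blocked_by=1 -> Timeout error
  - ticket 4 (Bad redirect): blocked_by=NULL -> NULL
  - ticket 5 (Missing icon): blocked_by=1 -> Timeout error

SQL:
SELECT a.title, b.name AS agent, c.title AS blocked_by
FROM tickets a
LEFT JOIN agents b ON a.agent_id = b.id
LEFT JOIN tickets c ON a.blocked_by = c.id

Result:
title          | agent | blocked_by   
---------------+-------+--------------
Timeout error  | NULL  | NULL         
Off by one     | Sam   | Timeout error
Slow page load | Karen | Timeout error
Bad redirect   | Fiona | NULL         
Missing icon   | NULL  | Timeout error
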